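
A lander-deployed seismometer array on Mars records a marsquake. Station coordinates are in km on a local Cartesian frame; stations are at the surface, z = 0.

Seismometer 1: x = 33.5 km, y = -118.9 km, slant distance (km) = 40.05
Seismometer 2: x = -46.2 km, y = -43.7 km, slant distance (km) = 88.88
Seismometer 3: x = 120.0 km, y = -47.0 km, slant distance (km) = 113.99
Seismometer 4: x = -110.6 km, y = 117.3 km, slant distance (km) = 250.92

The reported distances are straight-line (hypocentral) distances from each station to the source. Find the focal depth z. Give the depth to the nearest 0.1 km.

Each station gives a sphere (x−x_i)² + (y−y_i)² + z² = d_i² (stations at z=0).
Subtracting the Seismometer 1 sphere from Seismometer 2 and Seismometer 3: z² cancels, leaving linear equations in x and y:
-159.4 x + 150.4 y = -17510.98
173.0 x + 143.8 y = -10040.18
Solving: x ≈ 20.597, y ≈ -94.600 km (keep extra digits for the depth step; rounded: 20.6, -94.6).
Then from the Seismometer 1 sphere: z² = 40.05² − (x − 33.5)² − (y + 118.9)² with x = 20.597, y = -94.600, so z ≈ 29.104 ≈ 29.1 km.

29.1 km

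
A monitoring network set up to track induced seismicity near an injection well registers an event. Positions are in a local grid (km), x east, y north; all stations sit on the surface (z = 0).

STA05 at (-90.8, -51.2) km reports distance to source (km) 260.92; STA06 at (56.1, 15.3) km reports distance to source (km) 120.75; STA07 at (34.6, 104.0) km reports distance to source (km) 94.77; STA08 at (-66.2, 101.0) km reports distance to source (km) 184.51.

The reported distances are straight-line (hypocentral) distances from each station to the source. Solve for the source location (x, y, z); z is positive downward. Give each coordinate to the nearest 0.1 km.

Each station gives a sphere (x−x_i)² + (y−y_i)² + z² = d_i² (stations at z=0).
Subtracting the STA05 sphere from STA06 and STA07: z² cancels, leaving linear equations in x and y:
293.8 x + 133.0 y = 46013.90
250.8 x + 310.4 y = 60244.97
Solving: x ≈ 108.406, y ≈ 106.497 km (keep extra digits for the depth step; rounded: 108.4, 106.5).
Then from the STA05 sphere: z² = 260.92² − (x + 90.8)² − (y + 51.2)² with x = 108.406, y = 106.497, so z ≈ 59.396 ≈ 59.4 km.

x ≈ 108.4 km, y ≈ 106.5 km, depth ≈ 59.4 km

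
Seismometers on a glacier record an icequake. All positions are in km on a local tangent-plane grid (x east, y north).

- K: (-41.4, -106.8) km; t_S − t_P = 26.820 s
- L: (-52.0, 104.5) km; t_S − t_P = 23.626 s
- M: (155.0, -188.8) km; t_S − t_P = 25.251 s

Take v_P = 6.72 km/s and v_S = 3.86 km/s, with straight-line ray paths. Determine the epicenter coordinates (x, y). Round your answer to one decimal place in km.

Distance from S−P lag: d = Δt · v_P v_S / (v_P − v_S) = Δt · (6.72·3.86)/(6.72−3.86) ≈ 9.0697·Δt.
So d_K = 243.25, d_L = 214.28, d_M = 229.02 km.
Circle about each station: (x + 41.4)² + (y + 106.8)² = 243.25²; (x + 52.0)² + (y − 104.5)² = 214.28²; (x − 155.0)² + (y + 188.8)² = 229.02².
Subtracting the K equation from the L and M equations removes the quadratic terms:
-21.2 x + 422.6 y = 13758.69
392.8 x − 164.0 y = 53270.64
Solving the 2×2 system: x ≈ 152.4, y ≈ 40.2 km.

x ≈ 152.4 km, y ≈ 40.2 km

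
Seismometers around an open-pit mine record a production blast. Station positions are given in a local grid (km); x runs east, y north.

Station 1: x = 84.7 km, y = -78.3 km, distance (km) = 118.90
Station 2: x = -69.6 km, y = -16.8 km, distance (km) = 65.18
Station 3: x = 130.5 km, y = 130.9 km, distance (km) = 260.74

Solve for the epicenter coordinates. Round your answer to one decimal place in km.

Circle about each station: (x − 84.7)² + (y + 78.3)² = 118.90²; (x + 69.6)² + (y + 16.8)² = 65.18²; (x − 130.5)² + (y − 130.9)² = 260.74².
Subtracting pairs of circle equations eliminates x²+y² and gives linear equations (the radical axes):
-308.6 x + 123.0 y = 1710.20
91.6 x + 418.4 y = -32988.06
Solving the 2×2 system: x ≈ -34.0, y ≈ -71.4 km.

-34.0 km east, -71.4 km north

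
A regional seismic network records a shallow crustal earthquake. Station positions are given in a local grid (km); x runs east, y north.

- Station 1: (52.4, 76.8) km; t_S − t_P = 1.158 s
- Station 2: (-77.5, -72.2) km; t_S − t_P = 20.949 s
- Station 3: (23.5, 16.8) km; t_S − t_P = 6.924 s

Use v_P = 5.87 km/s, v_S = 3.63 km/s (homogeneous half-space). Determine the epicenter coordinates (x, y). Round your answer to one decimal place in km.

Distance from S−P lag: d = Δt · v_P v_S / (v_P − v_S) = Δt · (5.87·3.63)/(5.87−3.63) ≈ 9.5125·Δt.
So d_Station 1 = 11.02, d_Station 2 = 199.28, d_Station 3 = 65.86 km.
Circle about each station: (x − 52.4)² + (y − 76.8)² = 11.02²; (x + 77.5)² + (y + 72.2)² = 199.28²; (x − 23.5)² + (y − 16.8)² = 65.86².
Subtracting the Station 1 equation from the Station 2 and Station 3 equations removes the quadratic terms:
-259.8 x − 298.0 y = -37015.99
-57.8 x − 120.0 y = -12025.61
Solving the 2×2 system: x ≈ 61.5, y ≈ 70.6 km.

(61.5, 70.6)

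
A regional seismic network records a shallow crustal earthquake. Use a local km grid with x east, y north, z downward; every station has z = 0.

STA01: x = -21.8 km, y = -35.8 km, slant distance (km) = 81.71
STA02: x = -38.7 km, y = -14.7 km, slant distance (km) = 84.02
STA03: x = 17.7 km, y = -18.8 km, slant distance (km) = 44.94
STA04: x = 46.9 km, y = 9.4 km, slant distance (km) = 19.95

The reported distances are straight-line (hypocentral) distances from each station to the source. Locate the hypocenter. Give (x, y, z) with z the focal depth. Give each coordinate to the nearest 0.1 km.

(36.8, 19.4, 14.0)

Each station gives a sphere (x−x_i)² + (y−y_i)² + z² = d_i² (stations at z=0).
Subtracting the STA01 sphere from STA02 and STA03: z² cancels, leaving linear equations in x and y:
-33.8 x + 42.2 y = -425.94
79.0 x + 34.0 y = 3566.77
Solving: x ≈ 36.806, y ≈ 19.386 km (keep extra digits for the depth step; rounded: 36.8, 19.4).
Then from the STA01 sphere: z² = 81.71² − (x + 21.8)² − (y + 35.8)² with x = 36.806, y = 19.386, so z ≈ 14.013 ≈ 14.0 km.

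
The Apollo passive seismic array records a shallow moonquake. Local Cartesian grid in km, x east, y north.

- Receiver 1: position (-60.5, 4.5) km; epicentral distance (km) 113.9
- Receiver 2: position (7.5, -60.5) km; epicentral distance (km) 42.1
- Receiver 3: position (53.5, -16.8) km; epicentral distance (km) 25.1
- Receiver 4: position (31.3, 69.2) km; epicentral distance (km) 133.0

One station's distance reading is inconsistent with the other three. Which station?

Receiver 4

Solve using three stations at a time. Using Receiver 1, Receiver 2, Receiver 3 (subtract circle equations pairwise → linear system) gives (x, y) ≈ (44.3, -40.1).
Distances from that point to each station vs reported:
  Receiver 1: calculated 113.9 vs reported 113.9 → residual 0.0 km
  Receiver 2: calculated 42.1 vs reported 42.1 → residual 0.0 km
  Receiver 3: calculated 25.1 vs reported 25.1 → residual 0.0 km
  Receiver 4: calculated 110.1 vs reported 133.0 → residual 22.9 km
Receiver 1, Receiver 2, Receiver 3 are mutually consistent (residuals ≈ 0); Receiver 4 is off by 22.9 km.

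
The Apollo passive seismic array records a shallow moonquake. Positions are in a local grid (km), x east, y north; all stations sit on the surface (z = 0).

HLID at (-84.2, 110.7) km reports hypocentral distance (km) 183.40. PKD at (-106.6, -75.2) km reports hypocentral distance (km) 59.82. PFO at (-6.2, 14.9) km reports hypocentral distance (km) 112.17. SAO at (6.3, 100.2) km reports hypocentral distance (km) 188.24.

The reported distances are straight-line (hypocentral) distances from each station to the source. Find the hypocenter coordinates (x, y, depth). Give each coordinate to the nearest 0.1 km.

x ≈ -68.8 km, y ≈ -66.3 km, depth ≈ 45.5 km

Each station gives a sphere (x−x_i)² + (y−y_i)² + z² = d_i² (stations at z=0).
Subtracting the HLID sphere from PKD and PFO: z² cancels, leaving linear equations in x and y:
-44.8 x − 371.8 y = 27731.60
156.0 x − 191.6 y = 1969.77
Solving: x ≈ -68.800, y ≈ -66.297 km (keep extra digits for the depth step; rounded: -68.8, -66.3).
Then from the HLID sphere: z² = 183.40² − (x + 84.2)² − (y − 110.7)² with x = -68.800, y = -66.297, so z ≈ 45.502 ≈ 45.5 km.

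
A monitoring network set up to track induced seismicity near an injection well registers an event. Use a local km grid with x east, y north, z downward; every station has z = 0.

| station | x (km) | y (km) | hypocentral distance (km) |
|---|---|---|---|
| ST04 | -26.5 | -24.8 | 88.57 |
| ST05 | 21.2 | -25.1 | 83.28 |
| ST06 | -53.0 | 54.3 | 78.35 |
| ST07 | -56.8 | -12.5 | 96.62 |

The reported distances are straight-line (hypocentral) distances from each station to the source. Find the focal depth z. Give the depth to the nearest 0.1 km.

Each station gives a sphere (x−x_i)² + (y−y_i)² + z² = d_i² (stations at z=0).
Subtracting the ST04 sphere from ST05 and ST06: z² cancels, leaving linear equations in x and y:
95.4 x − 0.6 y = 671.25
-53.0 x + 158.2 y = 6146.12
Solving: x ≈ 7.296, y ≈ 41.295 km (keep extra digits for the depth step; rounded: 7.3, 41.3).
Then from the ST04 sphere: z² = 88.57² − (x + 26.5)² − (y + 24.8)² with x = 7.296, y = 41.295, so z ≈ 48.311 ≈ 48.3 km.

48.3 km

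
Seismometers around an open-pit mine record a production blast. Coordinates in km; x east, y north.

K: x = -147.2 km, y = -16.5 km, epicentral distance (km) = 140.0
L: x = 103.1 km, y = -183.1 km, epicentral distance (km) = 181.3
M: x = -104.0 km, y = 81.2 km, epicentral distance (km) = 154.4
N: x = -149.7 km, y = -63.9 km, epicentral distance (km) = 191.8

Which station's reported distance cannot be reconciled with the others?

Solve using three stations at a time. Using K, L, M (subtract circle equations pairwise → linear system) gives (x, y) ≈ (-9.3, -40.8).
Distances from that point to each station vs reported:
  K: calculated 140.0 vs reported 140.0 → residual 0.0 km
  L: calculated 181.3 vs reported 181.3 → residual 0.0 km
  M: calculated 154.4 vs reported 154.4 → residual 0.0 km
  N: calculated 142.3 vs reported 191.8 → residual 49.5 km
K, L, M are mutually consistent (residuals ≈ 0); N is off by 49.5 km.

N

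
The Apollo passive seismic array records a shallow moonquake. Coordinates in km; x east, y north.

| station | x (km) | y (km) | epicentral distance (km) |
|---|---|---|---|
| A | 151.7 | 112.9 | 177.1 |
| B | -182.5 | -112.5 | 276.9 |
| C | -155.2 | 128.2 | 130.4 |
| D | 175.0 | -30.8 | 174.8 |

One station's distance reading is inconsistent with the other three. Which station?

D

Solve using three stations at a time. Using A, B, C (subtract circle equations pairwise → linear system) gives (x, y) ≈ (-25.4, 115.5).
Distances from that point to each station vs reported:
  A: calculated 177.1 vs reported 177.1 → residual 0.0 km
  B: calculated 276.9 vs reported 276.9 → residual 0.0 km
  C: calculated 130.4 vs reported 130.4 → residual 0.0 km
  D: calculated 248.1 vs reported 174.8 → residual 73.3 km
A, B, C are mutually consistent (residuals ≈ 0); D is off by 73.3 km.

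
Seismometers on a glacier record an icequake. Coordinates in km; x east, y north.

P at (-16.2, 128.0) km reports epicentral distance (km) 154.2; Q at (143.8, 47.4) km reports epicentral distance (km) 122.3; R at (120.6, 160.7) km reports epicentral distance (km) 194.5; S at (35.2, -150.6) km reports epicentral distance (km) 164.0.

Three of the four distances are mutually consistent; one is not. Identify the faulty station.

S

Solve using three stations at a time. Using P, Q, R (subtract circle equations pairwise → linear system) gives (x, y) ≈ (39.2, -15.9).
Distances from that point to each station vs reported:
  P: calculated 154.2 vs reported 154.2 → residual 0.0 km
  Q: calculated 122.3 vs reported 122.3 → residual 0.0 km
  R: calculated 194.5 vs reported 194.5 → residual 0.0 km
  S: calculated 134.7 vs reported 164.0 → residual 29.3 km
P, Q, R are mutually consistent (residuals ≈ 0); S is off by 29.3 km.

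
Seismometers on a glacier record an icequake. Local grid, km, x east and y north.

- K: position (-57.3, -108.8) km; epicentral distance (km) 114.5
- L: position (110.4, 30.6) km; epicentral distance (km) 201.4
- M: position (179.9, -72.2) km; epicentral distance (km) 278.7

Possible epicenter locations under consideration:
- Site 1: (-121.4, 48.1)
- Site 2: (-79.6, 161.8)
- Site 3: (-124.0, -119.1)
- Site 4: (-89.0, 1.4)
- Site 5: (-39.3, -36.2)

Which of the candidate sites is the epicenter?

Site 4

For each candidate, compare |candidate − station| to the reported distance:
Site 1: residuals K 55.0, L 31.1, M 45.7 → max 55.0 km
Site 2: residuals K 157.0, L 29.5, M 70.7 → max 157.0 km
Site 3: residuals K 47.0, L 76.7, M 28.8 → max 76.7 km
Site 4: residuals K 0.2, L 0.1, M 0.1 → max 0.2 km
Site 5: residuals K 39.7, L 37.5, M 56.6 → max 56.6 km
Only Site 4 has all residuals ≈ 0.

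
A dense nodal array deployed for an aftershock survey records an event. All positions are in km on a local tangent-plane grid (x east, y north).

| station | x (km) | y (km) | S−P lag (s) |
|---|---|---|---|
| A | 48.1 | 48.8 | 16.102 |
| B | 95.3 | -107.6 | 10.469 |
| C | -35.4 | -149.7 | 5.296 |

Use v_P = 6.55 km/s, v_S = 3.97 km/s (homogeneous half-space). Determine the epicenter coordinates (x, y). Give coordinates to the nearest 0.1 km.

-10.1 km east, -102.7 km north

Distance from S−P lag: d = Δt · v_P v_S / (v_P − v_S) = Δt · (6.55·3.97)/(6.55−3.97) ≈ 10.0789·Δt.
So d_A = 162.29, d_B = 105.52, d_C = 53.38 km.
Circle about each station: (x − 48.1)² + (y − 48.8)² = 162.29²; (x − 95.3)² + (y + 107.6)² = 105.52²; (x + 35.4)² + (y + 149.7)² = 53.38².
Subtracting the A equation from the B and C equations removes the quadratic terms:
94.4 x − 312.8 y = 31168.37
-167.0 x − 397.0 y = 42456.82
Solving the 2×2 system: x ≈ -10.1, y ≈ -102.7 km.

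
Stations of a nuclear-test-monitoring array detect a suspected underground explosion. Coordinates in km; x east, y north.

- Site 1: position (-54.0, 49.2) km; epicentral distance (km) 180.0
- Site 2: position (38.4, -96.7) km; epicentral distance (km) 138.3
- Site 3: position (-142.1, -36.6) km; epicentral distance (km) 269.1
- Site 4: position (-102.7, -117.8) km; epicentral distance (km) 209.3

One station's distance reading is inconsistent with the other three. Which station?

Solve using three stations at a time. Using Site 1, Site 2, Site 3 (subtract circle equations pairwise → linear system) gives (x, y) ≈ (122.3, 13.2).
Distances from that point to each station vs reported:
  Site 1: calculated 180.0 vs reported 180.0 → residual 0.0 km
  Site 2: calculated 138.3 vs reported 138.3 → residual 0.0 km
  Site 3: calculated 269.1 vs reported 269.1 → residual 0.0 km
  Site 4: calculated 260.4 vs reported 209.3 → residual 51.1 km
Site 1, Site 2, Site 3 are mutually consistent (residuals ≈ 0); Site 4 is off by 51.1 km.

Site 4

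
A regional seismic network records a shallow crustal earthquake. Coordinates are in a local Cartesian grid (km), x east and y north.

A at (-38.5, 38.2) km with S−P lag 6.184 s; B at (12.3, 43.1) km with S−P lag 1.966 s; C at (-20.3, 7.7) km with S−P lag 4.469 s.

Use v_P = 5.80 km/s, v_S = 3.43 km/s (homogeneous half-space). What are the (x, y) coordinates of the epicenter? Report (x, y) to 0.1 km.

12.1 km east, 26.6 km north

Distance from S−P lag: d = Δt · v_P v_S / (v_P − v_S) = Δt · (5.80·3.43)/(5.80−3.43) ≈ 8.3941·Δt.
So d_A = 51.91, d_B = 16.50, d_C = 37.51 km.
Circle about each station: (x + 38.5)² + (y − 38.2)² = 51.91²; (x − 12.3)² + (y − 43.1)² = 16.50²; (x + 20.3)² + (y − 7.7)² = 37.51².
Subtracting pairs of circle equations eliminates x²+y² and gives linear equations (the radical axes):
101.6 x + 9.8 y = 1489.81
36.4 x − 61.0 y = -1182.46
Solving the 2×2 system: x ≈ 12.1, y ≈ 26.6 km.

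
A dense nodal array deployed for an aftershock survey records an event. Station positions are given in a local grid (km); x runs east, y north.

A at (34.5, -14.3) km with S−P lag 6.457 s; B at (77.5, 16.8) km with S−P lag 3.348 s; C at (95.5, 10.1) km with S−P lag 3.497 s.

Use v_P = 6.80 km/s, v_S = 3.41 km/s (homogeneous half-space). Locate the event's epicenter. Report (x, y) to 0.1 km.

(77.9, -6.1)

Distance from S−P lag: d = Δt · v_P v_S / (v_P − v_S) = Δt · (6.80·3.41)/(6.80−3.41) ≈ 6.8401·Δt.
So d_A = 44.17, d_B = 22.90, d_C = 23.92 km.
Circle about each station: (x − 34.5)² + (y + 14.3)² = 44.17²; (x − 77.5)² + (y − 16.8)² = 22.90²; (x − 95.5)² + (y − 10.1)² = 23.92².
Subtracting pairs of circle equations eliminates x²+y² and gives linear equations (the radical axes):
86.0 x + 62.2 y = 6320.33
122.0 x + 48.8 y = 9206.34
Solving the 2×2 system: x ≈ 77.9, y ≈ -6.1 km.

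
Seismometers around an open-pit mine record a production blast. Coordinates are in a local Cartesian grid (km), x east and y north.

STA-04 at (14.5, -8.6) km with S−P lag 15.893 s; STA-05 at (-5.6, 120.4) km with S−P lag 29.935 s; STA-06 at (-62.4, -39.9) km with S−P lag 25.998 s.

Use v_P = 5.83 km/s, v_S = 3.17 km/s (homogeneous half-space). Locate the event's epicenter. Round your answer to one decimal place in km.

x ≈ 118.1 km, y ≈ -46.8 km

Distance from S−P lag: d = Δt · v_P v_S / (v_P − v_S) = Δt · (5.83·3.17)/(5.83−3.17) ≈ 6.9478·Δt.
So d_STA-04 = 110.42, d_STA-05 = 207.98, d_STA-06 = 180.63 km.
Circle about each station: (x − 14.5)² + (y + 8.6)² = 110.42²; (x + 5.6)² + (y − 120.4)² = 207.98²; (x + 62.4)² + (y + 39.9)² = 180.63².
Subtracting pairs of circle equations eliminates x²+y² and gives linear equations (the radical axes):
-40.2 x + 258.0 y = -16819.79
-153.8 x − 62.6 y = -15233.06
Solving the 2×2 system: x ≈ 118.1, y ≈ -46.8 km.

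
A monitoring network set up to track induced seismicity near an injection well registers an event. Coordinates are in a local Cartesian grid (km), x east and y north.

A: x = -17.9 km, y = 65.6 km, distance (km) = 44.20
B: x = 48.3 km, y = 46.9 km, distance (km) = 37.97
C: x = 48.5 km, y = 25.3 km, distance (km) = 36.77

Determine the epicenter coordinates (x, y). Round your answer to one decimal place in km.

Circle about each station: (x + 17.9)² + (y − 65.6)² = 44.20²; (x − 48.3)² + (y − 46.9)² = 37.97²; (x − 48.5)² + (y − 25.3)² = 36.77².
Subtracting pairs of circle equations eliminates x²+y² and gives linear equations (the radical axes):
132.4 x − 37.4 y = 420.65
132.8 x − 80.6 y = -1029.82
Solving the 2×2 system: x ≈ 12.7, y ≈ 33.7 km.
Check against A (with the unrounded x, y): √((x + 17.9)²+(y − 65.6)²) = 44.20 ≈ 44.20 km. ✓

12.7 km east, 33.7 km north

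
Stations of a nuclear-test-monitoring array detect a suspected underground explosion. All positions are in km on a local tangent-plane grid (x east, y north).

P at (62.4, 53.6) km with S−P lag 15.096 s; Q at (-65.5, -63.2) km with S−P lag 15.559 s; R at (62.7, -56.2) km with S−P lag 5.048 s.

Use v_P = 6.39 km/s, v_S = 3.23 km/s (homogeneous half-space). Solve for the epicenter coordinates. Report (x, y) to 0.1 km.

Distance from S−P lag: d = Δt · v_P v_S / (v_P − v_S) = Δt · (6.39·3.23)/(6.39−3.23) ≈ 6.5316·Δt.
So d_P = 98.60, d_Q = 101.62, d_R = 32.97 km.
Circle about each station: (x − 62.4)² + (y − 53.6)² = 98.60²; (x + 65.5)² + (y + 63.2)² = 101.62²; (x − 62.7)² + (y + 56.2)² = 32.97².
Subtracting pairs of circle equations eliminates x²+y² and gives linear equations (the radical axes):
-255.8 x − 233.6 y = 913.11
0.6 x − 219.6 y = 8957.95
Solving the 2×2 system: x ≈ 33.6, y ≈ -40.7 km.

x ≈ 33.6 km, y ≈ -40.7 km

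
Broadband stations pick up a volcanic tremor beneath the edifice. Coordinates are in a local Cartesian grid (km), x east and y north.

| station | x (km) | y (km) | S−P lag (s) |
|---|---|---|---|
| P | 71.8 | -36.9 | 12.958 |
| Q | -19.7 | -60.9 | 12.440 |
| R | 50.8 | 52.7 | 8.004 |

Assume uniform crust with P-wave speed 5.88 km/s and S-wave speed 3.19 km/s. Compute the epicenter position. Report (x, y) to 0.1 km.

Distance from S−P lag: d = Δt · v_P v_S / (v_P − v_S) = Δt · (5.88·3.19)/(5.88−3.19) ≈ 6.9729·Δt.
So d_P = 90.36, d_Q = 86.74, d_R = 55.81 km.
Circle about each station: (x − 71.8)² + (y + 36.9)² = 90.36²; (x + 19.7)² + (y + 60.9)² = 86.74²; (x − 50.8)² + (y − 52.7)² = 55.81².
Subtracting pairs of circle equations eliminates x²+y² and gives linear equations (the radical axes):
-183.0 x − 48.0 y = -1778.85
-42.0 x + 179.2 y = 3891.25
Solving the 2×2 system: x ≈ 3.8, y ≈ 22.6 km.

(3.8, 22.6)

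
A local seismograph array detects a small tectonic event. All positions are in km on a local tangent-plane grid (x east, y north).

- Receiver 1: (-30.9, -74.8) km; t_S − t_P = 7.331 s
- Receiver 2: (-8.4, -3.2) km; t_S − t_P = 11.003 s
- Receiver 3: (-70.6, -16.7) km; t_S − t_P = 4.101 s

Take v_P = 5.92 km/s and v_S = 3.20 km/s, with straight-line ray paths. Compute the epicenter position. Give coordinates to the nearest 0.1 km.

x ≈ -72.5 km, y ≈ -45.2 km

Distance from S−P lag: d = Δt · v_P v_S / (v_P − v_S) = Δt · (5.92·3.20)/(5.92−3.20) ≈ 6.9647·Δt.
So d_Receiver 1 = 51.06, d_Receiver 2 = 76.63, d_Receiver 3 = 28.56 km.
Circle about each station: (x + 30.9)² + (y + 74.8)² = 51.06²; (x + 8.4)² + (y + 3.2)² = 76.63²; (x + 70.6)² + (y + 16.7)² = 28.56².
Subtracting the Receiver 1 equation from the Receiver 2 and Receiver 3 equations removes the quadratic terms:
45.0 x + 143.2 y = -9734.08
-79.4 x + 116.2 y = 504.85
Solving the 2×2 system: x ≈ -72.5, y ≈ -45.2 km.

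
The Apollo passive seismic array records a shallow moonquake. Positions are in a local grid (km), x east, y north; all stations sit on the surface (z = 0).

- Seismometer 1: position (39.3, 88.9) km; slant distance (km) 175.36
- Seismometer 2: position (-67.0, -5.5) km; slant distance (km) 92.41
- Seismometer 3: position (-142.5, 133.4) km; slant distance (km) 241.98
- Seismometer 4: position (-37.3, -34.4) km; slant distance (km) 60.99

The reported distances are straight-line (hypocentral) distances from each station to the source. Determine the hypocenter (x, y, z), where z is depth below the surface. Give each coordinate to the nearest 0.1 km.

Each station gives a sphere (x−x_i)² + (y−y_i)² + z² = d_i² (stations at z=0).
Subtracting the Seismometer 1 sphere from Seismometer 2 and Seismometer 3: z² cancels, leaving linear equations in x and y:
-212.6 x − 188.8 y = 17283.07
-363.6 x + 89.0 y = 850.92
Solving: x ≈ -19.400, y ≈ -69.696 km (keep extra digits for the depth step; rounded: -19.4, -69.7).
Then from the Seismometer 1 sphere: z² = 175.36² − (x − 39.3)² − (y − 88.9)² with x = -19.400, y = -69.696, so z ≈ 46.398 ≈ 46.4 km.

(-19.4, -69.7, 46.4)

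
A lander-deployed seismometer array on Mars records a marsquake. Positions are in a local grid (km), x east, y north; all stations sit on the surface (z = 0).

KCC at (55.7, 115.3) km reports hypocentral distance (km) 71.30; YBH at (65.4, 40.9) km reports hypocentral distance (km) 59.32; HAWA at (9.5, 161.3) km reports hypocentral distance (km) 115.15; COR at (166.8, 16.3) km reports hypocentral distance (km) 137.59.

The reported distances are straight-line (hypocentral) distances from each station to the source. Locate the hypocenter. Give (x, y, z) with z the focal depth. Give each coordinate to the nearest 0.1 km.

x ≈ 49.2 km, y ≈ 66.1 km, depth ≈ 51.2 km

Each station gives a sphere (x−x_i)² + (y−y_i)² + z² = d_i² (stations at z=0).
Subtracting the KCC sphere from YBH and HAWA: z² cancels, leaving linear equations in x and y:
19.4 x − 148.8 y = -8881.78
-92.4 x + 92.0 y = 1535.53
Solving: x ≈ 49.199, y ≈ 66.104 km (keep extra digits for the depth step; rounded: 49.2, 66.1).
Then from the KCC sphere: z² = 71.30² − (x − 55.7)² − (y − 115.3)² with x = 49.199, y = 66.104, so z ≈ 51.197 ≈ 51.2 km.
Check against COR (with the unrounded solution): distance 137.59 ≈ 137.59 km. ✓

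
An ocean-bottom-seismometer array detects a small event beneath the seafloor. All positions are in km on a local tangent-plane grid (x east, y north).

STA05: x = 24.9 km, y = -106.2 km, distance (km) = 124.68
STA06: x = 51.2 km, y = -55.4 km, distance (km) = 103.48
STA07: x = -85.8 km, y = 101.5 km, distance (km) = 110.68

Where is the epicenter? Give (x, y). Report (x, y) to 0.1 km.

Circle about each station: (x − 24.9)² + (y + 106.2)² = 124.68²; (x − 51.2)² + (y + 55.4)² = 103.48²; (x + 85.8)² + (y − 101.5)² = 110.68².
Subtracting the STA05 equation from the STA06 and STA07 equations removes the quadratic terms:
52.6 x + 101.6 y = -1370.86
-221.4 x + 415.4 y = 9060.48
Solving the 2×2 system: x ≈ -33.6, y ≈ 3.9 km.

x ≈ -33.6 km, y ≈ 3.9 km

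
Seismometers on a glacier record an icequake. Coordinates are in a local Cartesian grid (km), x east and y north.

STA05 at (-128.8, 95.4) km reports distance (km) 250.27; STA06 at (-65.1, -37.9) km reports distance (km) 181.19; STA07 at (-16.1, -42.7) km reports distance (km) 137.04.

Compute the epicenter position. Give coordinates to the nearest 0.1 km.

x ≈ 108.2 km, y ≈ 15.0 km

Circle about each station: (x + 128.8)² + (y − 95.4)² = 250.27²; (x + 65.1)² + (y + 37.9)² = 181.19²; (x + 16.1)² + (y + 42.7)² = 137.04².
Subtracting pairs of circle equations eliminates x²+y² and gives linear equations (the radical axes):
127.4 x − 266.6 y = 9789.08
225.4 x − 276.2 y = 20247.01
Solving the 2×2 system: x ≈ 108.2, y ≈ 15.0 km.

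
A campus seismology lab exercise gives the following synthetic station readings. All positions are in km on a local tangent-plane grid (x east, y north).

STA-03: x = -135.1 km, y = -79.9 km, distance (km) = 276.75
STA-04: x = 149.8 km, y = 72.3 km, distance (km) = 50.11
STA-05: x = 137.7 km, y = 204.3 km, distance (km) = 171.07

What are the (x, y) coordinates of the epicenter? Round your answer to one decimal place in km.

x ≈ 116.9 km, y ≈ 34.5 km

Circle about each station: (x + 135.1)² + (y + 79.9)² = 276.75²; (x − 149.8)² + (y − 72.3)² = 50.11²; (x − 137.7)² + (y − 204.3)² = 171.07².
Subtracting the STA-03 equation from the STA-04 and STA-05 equations removes the quadratic terms:
569.8 x + 304.4 y = 77110.86
545.6 x + 568.4 y = 83389.38
Solving the 2×2 system: x ≈ 116.9, y ≈ 34.5 km.
Check against STA-03 (with the unrounded x, y): √((x + 135.1)²+(y + 79.9)²) = 276.75 ≈ 276.75 km. ✓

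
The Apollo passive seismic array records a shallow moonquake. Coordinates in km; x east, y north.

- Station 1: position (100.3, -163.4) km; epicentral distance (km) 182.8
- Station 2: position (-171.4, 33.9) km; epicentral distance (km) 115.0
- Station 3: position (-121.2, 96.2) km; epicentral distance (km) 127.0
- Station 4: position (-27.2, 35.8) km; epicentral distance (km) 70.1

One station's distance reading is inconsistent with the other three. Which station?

Solve using three stations at a time. Using Station 2, Station 3, Station 4 (subtract circle equations pairwise → linear system) gives (x, y) ≈ (-69.8, -19.9).
Distances from that point to each station vs reported:
  Station 1: calculated 222.5 vs reported 182.8 → residual 39.7 km
  Station 2: calculated 115.0 vs reported 115.0 → residual 0.0 km
  Station 3: calculated 127.0 vs reported 127.0 → residual 0.0 km
  Station 4: calculated 70.1 vs reported 70.1 → residual 0.0 km
Station 2, Station 3, Station 4 are mutually consistent (residuals ≈ 0); Station 1 is off by 39.7 km.

Station 1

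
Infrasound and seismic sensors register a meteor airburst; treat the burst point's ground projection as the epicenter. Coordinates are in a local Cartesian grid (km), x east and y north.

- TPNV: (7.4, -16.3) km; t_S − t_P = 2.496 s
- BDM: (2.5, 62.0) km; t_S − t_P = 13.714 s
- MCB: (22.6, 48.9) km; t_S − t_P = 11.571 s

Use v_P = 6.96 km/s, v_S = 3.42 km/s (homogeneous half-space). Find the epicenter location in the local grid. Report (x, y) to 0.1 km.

Distance from S−P lag: d = Δt · v_P v_S / (v_P − v_S) = Δt · (6.96·3.42)/(6.96−3.42) ≈ 6.7241·Δt.
So d_TPNV = 16.78, d_BDM = 92.21, d_MCB = 77.80 km.
Circle about each station: (x − 7.4)² + (y + 16.3)² = 16.78²; (x − 2.5)² + (y − 62.0)² = 92.21²; (x − 22.6)² + (y − 48.9)² = 77.80².
Subtracting the TPNV equation from the BDM and MCB equations removes the quadratic terms:
-9.8 x + 156.6 y = -4691.32
30.4 x + 130.4 y = -3189.75
Solving the 2×2 system: x ≈ 18.6, y ≈ -28.8 km.

x ≈ 18.6 km, y ≈ -28.8 km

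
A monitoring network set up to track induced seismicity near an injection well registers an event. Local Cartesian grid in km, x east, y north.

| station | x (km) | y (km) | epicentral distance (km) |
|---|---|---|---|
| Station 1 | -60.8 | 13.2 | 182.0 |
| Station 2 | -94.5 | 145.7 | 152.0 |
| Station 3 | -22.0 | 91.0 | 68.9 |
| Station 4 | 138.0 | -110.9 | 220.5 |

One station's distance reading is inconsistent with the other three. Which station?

Solve using three stations at a time. Using Station 2, Station 3, Station 4 (subtract circle equations pairwise → linear system) gives (x, y) ≈ (46.9, 89.9).
Distances from that point to each station vs reported:
  Station 1: calculated 132.2 vs reported 182.0 → residual 49.8 km
  Station 2: calculated 152.0 vs reported 152.0 → residual 0.0 km
  Station 3: calculated 68.9 vs reported 68.9 → residual 0.0 km
  Station 4: calculated 220.5 vs reported 220.5 → residual 0.0 km
Station 2, Station 3, Station 4 are mutually consistent (residuals ≈ 0); Station 1 is off by 49.8 km.

Station 1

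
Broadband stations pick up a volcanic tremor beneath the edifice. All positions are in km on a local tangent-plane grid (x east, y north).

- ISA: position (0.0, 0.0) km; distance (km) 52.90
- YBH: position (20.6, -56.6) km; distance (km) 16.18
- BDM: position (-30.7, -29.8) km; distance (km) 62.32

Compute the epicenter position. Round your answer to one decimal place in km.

Circle about each station: x² + y² = 52.90²; (x − 20.6)² + (y + 56.6)² = 16.18²; (x + 30.7)² + (y + 29.8)² = 62.32².
Subtracting the ISA equation from the YBH and BDM equations removes the quadratic terms:
41.2 x − 113.2 y = 6164.54
-61.4 x − 59.6 y = 745.16
Solving the 2×2 system: x ≈ 30.1, y ≈ -43.5 km.

x ≈ 30.1 km, y ≈ -43.5 km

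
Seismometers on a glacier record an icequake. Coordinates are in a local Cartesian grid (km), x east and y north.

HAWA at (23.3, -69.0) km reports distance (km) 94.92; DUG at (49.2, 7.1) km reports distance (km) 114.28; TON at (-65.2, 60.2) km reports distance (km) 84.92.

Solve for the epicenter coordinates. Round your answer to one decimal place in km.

(-60.6, -24.6)

Circle about each station: (x − 23.3)² + (y + 69.0)² = 94.92²; (x − 49.2)² + (y − 7.1)² = 114.28²; (x + 65.2)² + (y − 60.2)² = 84.92².
Subtracting pairs of circle equations eliminates x²+y² and gives linear equations (the radical axes):
51.8 x + 152.2 y = -6882.95
-177.0 x + 258.4 y = 4369.59
Solving the 2×2 system: x ≈ -60.6, y ≈ -24.6 km.
Check against HAWA (with the unrounded x, y): √((x − 23.3)²+(y + 69.0)²) = 94.92 ≈ 94.92 km. ✓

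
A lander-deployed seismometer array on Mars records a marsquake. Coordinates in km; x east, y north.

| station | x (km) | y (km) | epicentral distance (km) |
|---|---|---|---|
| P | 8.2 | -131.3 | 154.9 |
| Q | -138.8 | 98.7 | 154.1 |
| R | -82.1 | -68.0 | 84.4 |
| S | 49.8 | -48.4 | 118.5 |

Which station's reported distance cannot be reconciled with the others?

Q

Solve using three stations at a time. Using P, R, S (subtract circle equations pairwise → linear system) gives (x, y) ≈ (-52.7, 11.2).
Distances from that point to each station vs reported:
  P: calculated 154.9 vs reported 154.9 → residual 0.0 km
  Q: calculated 122.8 vs reported 154.1 → residual 31.3 km
  R: calculated 84.5 vs reported 84.4 → residual 0.1 km
  S: calculated 118.5 vs reported 118.5 → residual 0.0 km
P, R, S are mutually consistent (residuals ≈ 0); Q is off by 31.3 km.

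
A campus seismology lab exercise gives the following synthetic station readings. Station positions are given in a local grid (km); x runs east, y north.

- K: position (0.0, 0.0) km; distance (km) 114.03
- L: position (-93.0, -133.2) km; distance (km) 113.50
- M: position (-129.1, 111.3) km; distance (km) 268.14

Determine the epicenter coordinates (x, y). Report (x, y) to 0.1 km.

Circle about each station: x² + y² = 114.03²; (x + 93.0)² + (y + 133.2)² = 113.50²; (x + 129.1)² + (y − 111.3)² = 268.14².
Subtracting pairs of circle equations eliminates x²+y² and gives linear equations (the radical axes):
-186.0 x − 266.4 y = 26511.83
-258.2 x + 222.6 y = -29841.72
Solving the 2×2 system: x ≈ 18.6, y ≈ -112.5 km.

x ≈ 18.6 km, y ≈ -112.5 km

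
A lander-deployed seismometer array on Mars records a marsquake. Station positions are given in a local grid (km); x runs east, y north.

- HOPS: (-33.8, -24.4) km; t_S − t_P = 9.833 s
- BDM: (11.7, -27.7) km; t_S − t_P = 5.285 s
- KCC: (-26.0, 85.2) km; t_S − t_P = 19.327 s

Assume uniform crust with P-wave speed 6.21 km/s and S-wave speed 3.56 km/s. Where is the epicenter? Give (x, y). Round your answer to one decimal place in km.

Distance from S−P lag: d = Δt · v_P v_S / (v_P − v_S) = Δt · (6.21·3.56)/(6.21−3.56) ≈ 8.3425·Δt.
So d_HOPS = 82.03, d_BDM = 44.09, d_KCC = 161.24 km.
Circle about each station: (x + 33.8)² + (y + 24.4)² = 82.03²; (x − 11.7)² + (y + 27.7)² = 44.09²; (x + 26.0)² + (y − 85.2)² = 161.24².
Subtracting pairs of circle equations eliminates x²+y² and gives linear equations (the radical axes):
91.0 x − 6.6 y = 3951.37
15.6 x + 219.2 y = -13072.18
Solving the 2×2 system: x ≈ 38.9, y ≈ -62.4 km.

38.9 km east, -62.4 km north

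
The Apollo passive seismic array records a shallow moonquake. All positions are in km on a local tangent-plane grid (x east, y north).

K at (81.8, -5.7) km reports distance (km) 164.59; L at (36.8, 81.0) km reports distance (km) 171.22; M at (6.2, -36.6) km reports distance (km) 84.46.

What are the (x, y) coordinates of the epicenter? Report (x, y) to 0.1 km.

Circle about each station: (x − 81.8)² + (y + 5.7)² = 164.59²; (x − 36.8)² + (y − 81.0)² = 171.22²; (x − 6.2)² + (y + 36.6)² = 84.46².
Subtracting the K equation from the L and M equations removes the quadratic terms:
-90.0 x + 173.4 y = -1034.91
-151.2 x − 61.8 y = 14610.65
Solving the 2×2 system: x ≈ -77.7, y ≈ -46.3 km.

-77.7 km east, -46.3 km north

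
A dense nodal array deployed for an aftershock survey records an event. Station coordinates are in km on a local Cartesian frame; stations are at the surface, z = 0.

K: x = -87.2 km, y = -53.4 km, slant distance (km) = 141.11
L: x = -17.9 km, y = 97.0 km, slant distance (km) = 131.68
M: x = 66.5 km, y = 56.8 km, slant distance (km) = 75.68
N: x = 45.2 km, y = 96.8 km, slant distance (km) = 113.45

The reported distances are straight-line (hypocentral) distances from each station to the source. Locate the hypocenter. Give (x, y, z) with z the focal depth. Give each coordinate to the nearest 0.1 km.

Each station gives a sphere (x−x_i)² + (y−y_i)² + z² = d_i² (stations at z=0).
Subtracting the K sphere from L and M: z² cancels, leaving linear equations in x and y:
138.6 x + 300.8 y = 1846.42
307.4 x + 220.4 y = 11377.66
Solving: x ≈ 48.700, y ≈ -16.301 km (keep extra digits for the depth step; rounded: 48.7, -16.3).
Then from the K sphere: z² = 141.11² − (x + 87.2)² − (y + 53.4)² with x = 48.700, y = -16.301, so z ≈ 8.178 ≈ 8.2 km.

x ≈ 48.7 km, y ≈ -16.3 km, depth ≈ 8.2 km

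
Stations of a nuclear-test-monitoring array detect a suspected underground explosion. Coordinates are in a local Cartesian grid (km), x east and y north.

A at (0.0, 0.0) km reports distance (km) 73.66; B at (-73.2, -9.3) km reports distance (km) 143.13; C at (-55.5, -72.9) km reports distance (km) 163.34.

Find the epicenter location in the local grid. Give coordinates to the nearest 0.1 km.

Circle about each station: x² + y² = 73.66²; (x + 73.2)² + (y + 9.3)² = 143.13²; (x + 55.5)² + (y + 72.9)² = 163.34².
Subtracting pairs of circle equations eliminates x²+y² and gives linear equations (the radical axes):
-146.4 x − 18.6 y = -9615.67
-111.0 x − 145.8 y = -12859.50
Solving the 2×2 system: x ≈ 60.3, y ≈ 42.3 km.

(60.3, 42.3)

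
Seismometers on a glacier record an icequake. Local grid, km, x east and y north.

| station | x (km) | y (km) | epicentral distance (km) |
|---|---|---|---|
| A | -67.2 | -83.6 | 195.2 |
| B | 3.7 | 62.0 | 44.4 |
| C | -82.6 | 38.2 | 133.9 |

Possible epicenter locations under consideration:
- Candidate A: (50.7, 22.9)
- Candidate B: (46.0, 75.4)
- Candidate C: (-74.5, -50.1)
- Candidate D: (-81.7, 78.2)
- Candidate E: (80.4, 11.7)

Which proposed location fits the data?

Candidate B

For each candidate, compare |candidate − station| to the reported distance:
Candidate A: residuals A 36.3, B 16.7, C 0.3 → max 36.3 km
Candidate B: residuals A 0.0, B 0.0, C 0.0 → max 0.0 km
Candidate C: residuals A 160.9, B 92.3, C 45.2 → max 160.9 km
Candidate D: residuals A 32.8, B 42.5, C 93.9 → max 93.9 km
Candidate E: residuals A 19.5, B 47.3, C 31.2 → max 47.3 km
Only Candidate B has all residuals ≈ 0.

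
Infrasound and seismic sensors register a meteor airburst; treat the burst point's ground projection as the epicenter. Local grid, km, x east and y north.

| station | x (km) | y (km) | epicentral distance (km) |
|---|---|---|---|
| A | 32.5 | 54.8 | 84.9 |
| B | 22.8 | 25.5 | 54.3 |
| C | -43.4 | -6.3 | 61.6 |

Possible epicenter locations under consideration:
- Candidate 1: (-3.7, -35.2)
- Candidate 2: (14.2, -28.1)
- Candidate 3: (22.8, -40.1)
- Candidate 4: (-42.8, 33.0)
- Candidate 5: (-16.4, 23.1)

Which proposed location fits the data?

Candidate 2

For each candidate, compare |candidate − station| to the reported distance:
Candidate 1: residuals A 12.1, B 11.9, C 12.5 → max 12.5 km
Candidate 2: residuals A 0.0, B 0.0, C 0.0 → max 0.0 km
Candidate 3: residuals A 10.5, B 11.3, C 12.7 → max 12.7 km
Candidate 4: residuals A 6.5, B 11.7, C 22.3 → max 22.3 km
Candidate 5: residuals A 26.6, B 15.0, C 21.7 → max 26.6 km
Only Candidate 2 has all residuals ≈ 0.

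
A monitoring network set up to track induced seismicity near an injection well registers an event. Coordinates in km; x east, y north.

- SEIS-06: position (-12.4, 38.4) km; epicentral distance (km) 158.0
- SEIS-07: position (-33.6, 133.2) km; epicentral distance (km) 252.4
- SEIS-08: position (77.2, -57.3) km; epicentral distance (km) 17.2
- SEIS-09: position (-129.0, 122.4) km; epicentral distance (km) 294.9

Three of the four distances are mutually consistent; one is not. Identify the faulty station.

SEIS-08

Solve using three stations at a time. Using SEIS-06, SEIS-07, SEIS-09 (subtract circle equations pairwise → linear system) gives (x, y) ≈ (66.2, -98.6).
Distances from that point to each station vs reported:
  SEIS-06: calculated 157.9 vs reported 158.0 → residual 0.1 km
  SEIS-07: calculated 252.4 vs reported 252.4 → residual 0.0 km
  SEIS-08: calculated 42.7 vs reported 17.2 → residual 25.5 km
  SEIS-09: calculated 294.9 vs reported 294.9 → residual 0.0 km
SEIS-06, SEIS-07, SEIS-09 are mutually consistent (residuals ≈ 0); SEIS-08 is off by 25.5 km.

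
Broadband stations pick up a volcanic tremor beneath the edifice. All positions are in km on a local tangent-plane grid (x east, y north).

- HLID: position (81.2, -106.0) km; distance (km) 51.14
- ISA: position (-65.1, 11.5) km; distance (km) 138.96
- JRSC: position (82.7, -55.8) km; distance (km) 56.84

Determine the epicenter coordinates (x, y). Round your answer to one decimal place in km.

(34.3, -85.6)

Circle about each station: (x − 81.2)² + (y + 106.0)² = 51.14²; (x + 65.1)² + (y − 11.5)² = 138.96²; (x − 82.7)² + (y + 55.8)² = 56.84².
Subtracting pairs of circle equations eliminates x²+y² and gives linear equations (the radical axes):
-292.6 x + 235.0 y = -30153.76
3.0 x + 100.4 y = -8492.00
Solving the 2×2 system: x ≈ 34.3, y ≈ -85.6 km.
Check against HLID (with the unrounded x, y): √((x − 81.2)²+(y + 106.0)²) = 51.14 ≈ 51.14 km. ✓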